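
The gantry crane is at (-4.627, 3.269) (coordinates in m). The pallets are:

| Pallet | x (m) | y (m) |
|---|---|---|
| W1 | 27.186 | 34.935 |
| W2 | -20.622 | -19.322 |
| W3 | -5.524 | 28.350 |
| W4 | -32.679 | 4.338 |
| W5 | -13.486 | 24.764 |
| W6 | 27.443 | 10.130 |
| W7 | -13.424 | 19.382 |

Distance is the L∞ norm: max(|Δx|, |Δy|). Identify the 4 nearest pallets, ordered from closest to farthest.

Distances from (-4.627, 3.269):
W1: max(|31.813|, |31.666|) = 31.813 m
W2: max(|-15.995|, |-22.591|) = 22.591 m
W3: max(|-0.897|, |25.081|) = 25.081 m
W4: max(|-28.052|, |1.069|) = 28.052 m
W5: max(|-8.859|, |21.495|) = 21.495 m
W6: max(|32.070|, |6.861|) = 32.070 m
W7: max(|-8.797|, |16.113|) = 16.113 m
Sorted: W7 (16.113 m) < W5 (21.495 m) < W2 (22.591 m) < W3 (25.081 m) < W4 (28.052 m) < W1 (31.813 m) < …

W7, W5, W2, W3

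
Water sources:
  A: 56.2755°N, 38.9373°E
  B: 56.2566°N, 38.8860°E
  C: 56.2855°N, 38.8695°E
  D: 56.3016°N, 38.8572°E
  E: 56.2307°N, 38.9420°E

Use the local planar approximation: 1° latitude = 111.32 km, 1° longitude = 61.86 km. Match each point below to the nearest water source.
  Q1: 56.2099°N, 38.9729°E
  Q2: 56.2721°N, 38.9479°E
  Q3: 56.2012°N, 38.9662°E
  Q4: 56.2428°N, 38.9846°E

Q1 at 56.2099°N, 38.9729°E:
  A: √((0.0656·111.32)² + (-0.0356·61.86)²) = √(53.327850 + 4.849755) = 7.6274 km
  B: √((0.0467·111.32)² + (-0.0869·61.86)²) = √(27.025899 + 28.897441) = 7.4782 km
  C: √((0.0756·111.32)² + (-0.1034·61.86)²) = √(70.825555 + 40.912961) = 10.5706 km
  D: √((0.0917·111.32)² + (-0.1157·61.86)²) = √(104.204162 + 51.225540) = 12.4671 km
  E: √((0.0208·111.32)² + (-0.0309·61.86)²) = √(5.361336 + 3.653733) = 3.0025 km
  → nearest: E (3.0025 km)
Q2 at 56.2721°N, 38.9479°E:
  A: √((0.0034·111.32)² + (-0.0106·61.86)²) = √(0.143253 + 0.429963) = 0.7571 km
  B: √((-0.0155·111.32)² + (-0.0619·61.86)²) = √(2.977212 + 14.662267) = 4.1999 km
  C: √((0.0134·111.32)² + (-0.0784·61.86)²) = √(2.225133 + 23.520793) = 5.0740 km
  D: √((0.0295·111.32)² + (-0.0907·61.86)²) = √(10.784262 + 31.479977) = 6.5011 km
  E: √((-0.0414·111.32)² + (-0.0059·61.86)²) = √(21.239636 + 0.133206) = 4.6231 km
  → nearest: A (0.7571 km)
Q3 at 56.2012°N, 38.9662°E:
  A: √((0.0743·111.32)² + (-0.0289·61.86)²) = √(68.410698 + 3.196064) = 8.4621 km
  B: √((0.0554·111.32)² + (-0.0802·61.86)²) = √(38.033468 + 24.613228) = 7.9150 km
  C: √((0.0843·111.32)² + (-0.0967·61.86)²) = √(88.064636 + 35.782673) = 11.1287 km
  D: √((0.1004·111.32)² + (-0.1090·61.86)²) = √(124.914778 + 45.464543) = 13.0529 km
  E: √((0.0295·111.32)² + (-0.0242·61.86)²) = √(10.784262 + 2.241045) = 3.6091 km
  → nearest: E (3.6091 km)
Q4 at 56.2428°N, 38.9846°E:
  A: √((0.0327·111.32)² + (-0.0473·61.86)²) = √(13.250794 + 8.561347) = 4.6703 km
  B: √((0.0138·111.32)² + (-0.0986·61.86)²) = √(2.359960 + 37.202632) = 6.2899 km
  C: √((0.0427·111.32)² + (-0.1151·61.86)²) = √(22.594469 + 50.695625) = 8.5610 km
  D: √((0.0588·111.32)² + (-0.1274·61.86)²) = √(42.845089 + 62.109594) = 10.2447 km
  E: √((-0.0121·111.32)² + (-0.0426·61.86)²) = √(1.814334 + 6.944469) = 2.9595 km
  → nearest: E (2.9595 km)

Q1→E; Q2→A; Q3→E; Q4→E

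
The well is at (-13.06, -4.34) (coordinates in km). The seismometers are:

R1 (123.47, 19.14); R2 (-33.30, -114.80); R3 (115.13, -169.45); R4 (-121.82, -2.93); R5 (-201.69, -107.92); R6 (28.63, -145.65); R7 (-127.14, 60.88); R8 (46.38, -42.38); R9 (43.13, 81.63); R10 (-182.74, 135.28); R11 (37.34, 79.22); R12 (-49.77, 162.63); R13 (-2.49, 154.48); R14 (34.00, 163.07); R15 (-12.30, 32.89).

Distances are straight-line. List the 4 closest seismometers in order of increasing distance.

Distances from (-13.06, -4.34):
R1: 138.53 km
R2: 112.30 km
R3: 209.03 km
R4: 108.77 km
R5: 215.20 km
R6: 147.33 km
R7: 131.41 km
R8: 70.57 km
R9: 102.70 km
R10: 219.74 km
R11: 97.58 km
R12: 170.96 km
R13: 159.17 km
R14: 173.90 km
R15: 37.24 km
Sorted: R15 (37.24 km) < R8 (70.57 km) < R11 (97.58 km) < R9 (102.70 km) < R4 (108.77 km) < R2 (112.30 km) < …

R15, R8, R11, R9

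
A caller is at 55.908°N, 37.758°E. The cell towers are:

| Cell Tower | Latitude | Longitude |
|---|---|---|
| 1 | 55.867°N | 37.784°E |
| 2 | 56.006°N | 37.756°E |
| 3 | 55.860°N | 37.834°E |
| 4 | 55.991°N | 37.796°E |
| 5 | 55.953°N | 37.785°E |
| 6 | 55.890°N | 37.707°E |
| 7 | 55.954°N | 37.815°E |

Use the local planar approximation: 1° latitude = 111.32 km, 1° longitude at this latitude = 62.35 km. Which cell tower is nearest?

Distances from 55.908°N, 37.758°E:
1: √((-0.041·111.32)² + (0.026·62.35)²) = √(20.83119 + 2.62797) = 4.843 km
2: √((0.098·111.32)² + (-0.002·62.35)²) = √(119.01414 + 0.01555) = 10.910 km
3: √((-0.048·111.32)² + (0.076·62.35)²) = √(28.55150 + 22.45433) = 7.142 km
4: √((0.083·111.32)² + (0.038·62.35)²) = √(85.36947 + 5.61358) = 9.539 km
5: √((0.045·111.32)² + (0.027·62.35)²) = √(25.09409 + 2.83400) = 5.285 km
6: √((-0.018·111.32)² + (-0.051·62.35)²) = √(4.01505 + 10.11145) = 3.759 km
7: √((0.046·111.32)² + (0.057·62.35)²) = √(26.22177 + 12.63056) = 6.233 km
Minimum: 6 at 3.759 km.

6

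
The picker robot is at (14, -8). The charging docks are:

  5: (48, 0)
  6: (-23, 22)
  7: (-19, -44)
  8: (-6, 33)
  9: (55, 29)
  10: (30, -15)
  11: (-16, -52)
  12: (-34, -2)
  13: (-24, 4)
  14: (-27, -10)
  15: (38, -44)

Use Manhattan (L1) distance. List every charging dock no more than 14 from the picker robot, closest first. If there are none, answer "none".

Distances from (14, -8):
5: 42
6: 67
7: 69
8: 61
9: 78
10: 23
11: 74
12: 54
13: 50
14: 43
15: 60
Threshold 14: none within range.

none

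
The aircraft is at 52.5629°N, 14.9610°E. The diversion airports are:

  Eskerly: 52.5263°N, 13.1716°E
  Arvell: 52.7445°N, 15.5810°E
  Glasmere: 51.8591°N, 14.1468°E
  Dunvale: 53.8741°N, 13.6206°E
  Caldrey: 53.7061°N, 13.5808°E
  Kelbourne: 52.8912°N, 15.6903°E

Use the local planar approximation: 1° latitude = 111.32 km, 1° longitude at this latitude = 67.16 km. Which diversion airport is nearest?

Arvell

Distances from 52.5629°N, 14.9610°E:
Eskerly: √((-0.0366·111.32)² + (-1.7894·67.16)²) = √(16.600018 + 14442.295973) = 120.2451 km
Arvell: √((0.1816·111.32)² + (0.6200·67.16)²) = √(408.675012 + 1733.822977) = 46.2871 km
Glasmere: √((-0.7038·111.32)² + (-0.8142·67.16)²) = √(6138.254916 + 2990.085253) = 95.5423 km
Dunvale: √((1.3112·111.32)² + (-1.3404·67.16)²) = √(21305.134313 + 8103.827972) = 171.4904 km
Caldrey: √((1.1432·111.32)² + (-1.3802·67.16)²) = √(16195.368230 + 8592.220646) = 157.4407 km
Kelbourne: √((0.3283·111.32)² + (0.7293·67.16)²) = √(1335.636137 + 2399.019633) = 61.1118 km
Minimum: Arvell at 46.2871 km.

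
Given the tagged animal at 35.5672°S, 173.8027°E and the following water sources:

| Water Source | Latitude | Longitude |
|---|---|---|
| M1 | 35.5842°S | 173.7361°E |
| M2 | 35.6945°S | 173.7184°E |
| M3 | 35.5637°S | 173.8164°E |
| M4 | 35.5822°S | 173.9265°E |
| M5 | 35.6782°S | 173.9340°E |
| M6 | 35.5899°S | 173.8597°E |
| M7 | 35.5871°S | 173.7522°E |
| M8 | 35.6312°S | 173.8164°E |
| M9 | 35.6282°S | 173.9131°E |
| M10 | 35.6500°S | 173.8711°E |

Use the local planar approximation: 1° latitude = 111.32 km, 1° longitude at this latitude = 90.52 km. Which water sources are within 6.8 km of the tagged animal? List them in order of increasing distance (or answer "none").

M3, M7, M6, M1

Distances from 35.5672°S, 173.8027°E:
M1: √((-0.0170·111.32)² + (-0.0666·90.52)²) = √(3.581329 + 36.344404) = 6.3187 km
M2: √((-0.1273·111.32)² + (-0.0843·90.52)²) = √(200.818261 + 58.229658) = 16.0950 km
M3: √((0.0035·111.32)² + (0.0137·90.52)²) = √(0.151804 + 1.537908) = 1.2999 km
M4: √((-0.0150·111.32)² + (0.1238·90.52)²) = √(2.788232 + 125.582863) = 11.3301 km
M5: √((-0.1110·111.32)² + (0.1313·90.52)²) = √(152.683587 + 141.259786) = 17.1448 km
M6: √((-0.0227·111.32)² + (0.0570·90.52)²) = √(6.385547 + 26.621885) = 5.7452 km
M7: √((-0.0199·111.32)² + (-0.0505·90.52)²) = √(4.907412 + 20.896418) = 5.0797 km
M8: √((-0.0640·111.32)² + (0.0137·90.52)²) = √(50.758215 + 1.537908) = 7.2316 km
M9: √((-0.0610·111.32)² + (0.1104·90.52)²) = √(46.111162 + 99.868203) = 12.0822 km
M10: √((-0.0828·111.32)² + (0.0684·90.52)²) = √(84.958546 + 38.335514) = 11.1038 km
Threshold 6.8 km: M3 (1.2999 km), M7 (5.0797 km), M6 (5.7452 km), M1 (6.3187 km) are within range.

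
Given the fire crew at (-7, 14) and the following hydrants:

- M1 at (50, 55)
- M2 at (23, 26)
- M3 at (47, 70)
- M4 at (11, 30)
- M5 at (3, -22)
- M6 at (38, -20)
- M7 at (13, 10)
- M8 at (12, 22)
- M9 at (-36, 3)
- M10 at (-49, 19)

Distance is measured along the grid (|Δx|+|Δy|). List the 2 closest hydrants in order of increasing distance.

M7, M8

Distances from (-7, 14):
M1: 98
M2: 42
M3: 110
M4: 34
M5: 46
M6: 79
M7: 24
M8: 27
M9: 40
M10: 47
Sorted: M7 (24) < M8 (27) < M4 (34) < M9 (40) < …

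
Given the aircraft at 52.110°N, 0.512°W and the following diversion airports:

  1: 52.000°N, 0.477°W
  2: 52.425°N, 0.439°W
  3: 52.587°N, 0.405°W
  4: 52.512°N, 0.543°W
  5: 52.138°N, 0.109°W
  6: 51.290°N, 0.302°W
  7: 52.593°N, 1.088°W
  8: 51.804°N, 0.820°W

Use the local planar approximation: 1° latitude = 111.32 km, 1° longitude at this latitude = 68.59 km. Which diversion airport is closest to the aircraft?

Distances from 52.110°N, 0.512°W:
1: √((-0.110·111.32)² + (0.035·68.59)²) = √(149.94492 + 5.76312) = 12.478 km
2: √((0.315·111.32)² + (0.073·68.59)²) = √(1229.61033 + 25.07075) = 35.421 km
3: √((0.477·111.32)² + (0.107·68.59)²) = √(2819.57177 + 53.86283) = 53.604 km
4: √((0.402·111.32)² + (-0.031·68.59)²) = √(2002.61978 + 4.52111) = 44.801 km
5: √((0.028·111.32)² + (0.403·68.59)²) = √(9.71544 + 764.06745) = 27.817 km
6: √((-0.820·111.32)² + (0.210·68.59)²) = √(8332.47655 + 207.47234) = 92.412 km
7: √((0.483·111.32)² + (-0.576·68.59)²) = √(2890.95051 + 1560.86942) = 66.722 km
8: √((-0.306·111.32)² + (-0.308·68.59)²) = √(1160.35065 + 446.29605) = 40.083 km
Minimum: 1 at 12.478 km.

1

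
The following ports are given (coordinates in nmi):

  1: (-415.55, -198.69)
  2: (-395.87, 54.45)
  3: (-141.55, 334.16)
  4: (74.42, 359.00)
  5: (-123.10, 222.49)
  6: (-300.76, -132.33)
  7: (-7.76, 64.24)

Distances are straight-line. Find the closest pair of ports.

3 and 5

Pairwise distances:
1–2: 253.90 nmi
1–3: 599.17 nmi
1–4: 742.35 nmi
1–5: 512.76 nmi
1–6: 132.59 nmi
1–7: 485.21 nmi
2–3: 378.04 nmi
2–4: 560.29 nmi
2–5: 320.38 nmi
2–6: 209.60 nmi
2–7: 388.23 nmi
3–4: 217.39 nmi
3–5: 113.18 nmi
3–6: 492.91 nmi
3–7: 301.26 nmi
4–5: 240.10 nmi
4–6: 618.20 nmi
4–7: 306.00 nmi
5–6: 396.81 nmi
5–7: 195.82 nmi
6–7: 352.83 nmi
Closest pair: 3–5 at 113.18 nmi.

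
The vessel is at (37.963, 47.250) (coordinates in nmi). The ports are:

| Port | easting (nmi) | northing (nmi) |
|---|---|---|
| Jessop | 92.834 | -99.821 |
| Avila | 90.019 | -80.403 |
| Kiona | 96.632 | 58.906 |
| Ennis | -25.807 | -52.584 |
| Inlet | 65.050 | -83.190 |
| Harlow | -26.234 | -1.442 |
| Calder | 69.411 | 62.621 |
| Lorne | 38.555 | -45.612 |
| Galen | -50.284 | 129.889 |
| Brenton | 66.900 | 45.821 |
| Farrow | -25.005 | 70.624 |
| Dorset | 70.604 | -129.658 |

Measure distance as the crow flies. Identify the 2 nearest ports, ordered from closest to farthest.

Brenton, Calder

Distances from (37.963, 47.250):
Jessop: 156.974 nmi
Avila: 137.859 nmi
Kiona: 59.816 nmi
Ennis: 118.463 nmi
Inlet: 133.223 nmi
Harlow: 80.574 nmi
Calder: 35.003 nmi
Lorne: 92.864 nmi
Galen: 120.900 nmi
Brenton: 28.972 nmi
Farrow: 67.166 nmi
Dorset: 179.894 nmi
Sorted: Brenton (28.972 nmi) < Calder (35.003 nmi) < Kiona (59.816 nmi) < Farrow (67.166 nmi) < …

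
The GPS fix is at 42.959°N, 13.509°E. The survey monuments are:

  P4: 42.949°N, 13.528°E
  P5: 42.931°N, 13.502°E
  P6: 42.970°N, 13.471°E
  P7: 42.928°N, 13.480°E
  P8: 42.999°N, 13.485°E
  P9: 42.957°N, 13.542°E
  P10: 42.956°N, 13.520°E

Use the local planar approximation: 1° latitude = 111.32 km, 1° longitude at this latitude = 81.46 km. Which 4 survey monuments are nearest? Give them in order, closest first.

P10, P4, P9, P5

Distances from 42.959°N, 13.509°E:
P4: √((-0.010·111.32)² + (0.019·81.46)²) = √(1.23921 + 2.39550) = 1.906 km
P5: √((-0.028·111.32)² + (-0.007·81.46)²) = √(9.71544 + 0.32515) = 3.169 km
P6: √((0.011·111.32)² + (-0.038·81.46)²) = √(1.49945 + 9.58200) = 3.329 km
P7: √((-0.031·111.32)² + (-0.029·81.46)²) = √(11.90885 + 5.58065) = 4.182 km
P8: √((0.040·111.32)² + (-0.024·81.46)²) = √(19.82743 + 3.82218) = 4.863 km
P9: √((-0.002·111.32)² + (0.033·81.46)²) = √(0.04957 + 7.22631) = 2.697 km
P10: √((-0.003·111.32)² + (0.011·81.46)²) = √(0.11153 + 0.80292) = 0.956 km
Sorted: P10 (0.956 km) < P4 (1.906 km) < P9 (2.697 km) < P5 (3.169 km) < P6 (3.329 km) < P7 (4.182 km) < …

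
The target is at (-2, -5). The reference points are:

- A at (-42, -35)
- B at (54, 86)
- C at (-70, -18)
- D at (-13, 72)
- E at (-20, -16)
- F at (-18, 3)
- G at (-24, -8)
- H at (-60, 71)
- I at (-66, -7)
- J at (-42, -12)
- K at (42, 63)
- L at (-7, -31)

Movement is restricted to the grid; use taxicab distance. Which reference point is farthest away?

Distances from (-2, -5):
A: |-40| + |-30| = 40 + 30 = 70
B: |56| + |91| = 56 + 91 = 147
C: |-68| + |-13| = 68 + 13 = 81
D: |-11| + |77| = 11 + 77 = 88
E: |-18| + |-11| = 18 + 11 = 29
F: |-16| + |8| = 16 + 8 = 24
G: |-22| + |-3| = 22 + 3 = 25
H: |-58| + |76| = 58 + 76 = 134
I: |-64| + |-2| = 64 + 2 = 66
J: |-40| + |-7| = 40 + 7 = 47
K: |44| + |68| = 44 + 68 = 112
L: |-5| + |-26| = 5 + 26 = 31
Maximum: B at 147.

B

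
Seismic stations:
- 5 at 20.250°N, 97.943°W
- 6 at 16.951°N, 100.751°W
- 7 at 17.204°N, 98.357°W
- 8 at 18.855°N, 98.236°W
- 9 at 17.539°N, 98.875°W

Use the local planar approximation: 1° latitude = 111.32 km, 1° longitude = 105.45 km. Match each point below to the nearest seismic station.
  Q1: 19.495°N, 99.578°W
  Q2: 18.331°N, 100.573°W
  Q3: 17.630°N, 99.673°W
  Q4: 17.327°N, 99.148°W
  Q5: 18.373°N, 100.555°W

Q1→8; Q2→6; Q3→9; Q4→9; Q5→6

Q1 at 19.495°N, 99.578°W:
  5: √((0.755·111.32)² + (1.635·105.45)²) = √(7063.83097 + 29725.46672) = 191.805 km
  6: √((-2.544·111.32)² + (-1.173·105.45)²) = √(80201.15252 + 15299.92114) = 309.032 km
  7: √((-2.291·111.32)² + (1.221·105.45)²) = √(65042.40236 + 16577.70839) = 285.692 km
  8: √((-0.640·111.32)² + (1.342·105.45)²) = √(5075.82153 + 20026.18389) = 158.436 km
  9: √((-1.956·111.32)² + (0.703·105.45)²) = √(47411.54373 + 5495.45705) = 230.015 km
  → nearest: 8 (158.436 km)
Q2 at 18.331°N, 100.573°W:
  5: √((1.919·111.32)² + (2.630·105.45)²) = √(45634.82031 + 76913.87022) = 350.070 km
  6: √((-1.380·111.32)² + (-0.178·105.45)²) = √(23599.59599 + 352.31665) = 154.764 km
  7: √((-1.127·111.32)² + (2.216·105.45)²) = √(15739.61943 + 54605.03380) = 265.226 km
  8: √((0.524·111.32)² + (2.337·105.45)²) = √(3402.58489 + 60731.02246) = 253.246 km
  9: √((-0.792·111.32)² + (1.698·105.45)²) = √(7773.14481 + 32060.37073) = 199.583 km
  → nearest: 6 (154.764 km)
Q3 at 17.630°N, 99.673°W:
  5: √((2.620·111.32)² + (1.730·105.45)²) = √(85064.62229 + 33280.15761) = 344.013 km
  6: √((-0.679·111.32)² + (-1.078·105.45)²) = √(5713.28572 + 12922.02836) = 136.511 km
  7: √((-0.426·111.32)² + (1.316·105.45)²) = √(2248.87643 + 19257.72349) = 146.651 km
  8: √((1.225·111.32)² + (1.437·105.45)²) = √(18595.95869 + 22961.84095) = 203.857 km
  9: √((-0.091·111.32)² + (0.798·105.45)²) = √(102.61933 + 7081.07103) = 84.757 km
  → nearest: 9 (84.757 km)
Q4 at 17.327°N, 99.148°W:
  5: √((2.923·111.32)² + (1.205·105.45)²) = √(105877.58482 + 16146.08602) = 349.319 km
  6: √((-0.376·111.32)² + (-1.603·105.45)²) = √(1751.95152 + 28573.28762) = 174.141 km
  7: √((-0.123·111.32)² + (0.791·105.45)²) = √(187.48072 + 6957.38658) = 84.527 km
  8: √((1.528·111.32)² + (0.912·105.45)²) = √(28932.97580 + 9248.74584) = 195.401 km
  9: √((0.212·111.32)² + (0.273·105.45)²) = √(556.95245 + 828.74031) = 37.225 km
  → nearest: 9 (37.225 km)
Q5 at 18.373°N, 100.555°W:
  5: √((1.877·111.32)² + (2.612·105.45)²) = √(43659.11626 + 75864.65957) = 345.722 km
  6: √((-1.422·111.32)² + (-0.196·105.45)²) = √(25057.95287 + 427.17449) = 159.641 km
  7: √((-1.169·111.32)² + (2.198·105.45)²) = √(16934.61851 + 53721.55120) = 265.812 km
  8: √((0.482·111.32)² + (2.319·105.45)²) = √(2878.99209 + 59799.10244) = 250.356 km
  9: √((-0.834·111.32)² + (1.680·105.45)²) = √(8619.42900 + 31384.24834) = 200.009 km
  → nearest: 6 (159.641 km)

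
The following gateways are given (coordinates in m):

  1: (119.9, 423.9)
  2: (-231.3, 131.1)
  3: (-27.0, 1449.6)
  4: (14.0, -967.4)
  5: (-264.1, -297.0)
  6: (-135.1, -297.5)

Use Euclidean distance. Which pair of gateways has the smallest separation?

5 and 6

Pairwise distances:
1–2: √((-351.2)² + (-292.8)²) = √(123341.440 + 85731.840) = 457.2 m
1–3: √((-146.9)² + (1025.7)²) = √(21579.610 + 1052060.490) = 1036.2 m
1–4: √((-105.9)² + (-1391.3)²) = √(11214.810 + 1935715.690) = 1395.3 m
1–5: √((-384.0)² + (-720.9)²) = √(147456.000 + 519696.810) = 816.8 m
1–6: √((-255.0)² + (-721.4)²) = √(65025.000 + 520417.960) = 765.1 m
2–3: √((204.3)² + (1318.5)²) = √(41738.490 + 1738442.250) = 1334.2 m
2–4: √((245.3)² + (-1098.5)²) = √(60172.090 + 1206702.250) = 1125.6 m
2–5: √((-32.8)² + (-428.1)²) = √(1075.840 + 183269.610) = 429.4 m
2–6: √((96.2)² + (-428.6)²) = √(9254.440 + 183697.960) = 439.3 m
3–4: √((41.0)² + (-2417.0)²) = √(1681.000 + 5841889.000) = 2417.3 m
3–5: √((-237.1)² + (-1746.6)²) = √(56216.410 + 3050611.560) = 1762.6 m
3–6: √((-108.1)² + (-1747.1)²) = √(11685.610 + 3052358.410) = 1750.4 m
4–5: √((-278.1)² + (670.4)²) = √(77339.610 + 449436.160) = 725.8 m
4–6: √((-149.1)² + (669.9)²) = √(22230.810 + 448766.010) = 686.3 m
5–6: √((129.0)² + (-0.5)²) = √(16641.000 + 0.250) = 129.0 m
Closest pair: 5–6 at 129.0 m.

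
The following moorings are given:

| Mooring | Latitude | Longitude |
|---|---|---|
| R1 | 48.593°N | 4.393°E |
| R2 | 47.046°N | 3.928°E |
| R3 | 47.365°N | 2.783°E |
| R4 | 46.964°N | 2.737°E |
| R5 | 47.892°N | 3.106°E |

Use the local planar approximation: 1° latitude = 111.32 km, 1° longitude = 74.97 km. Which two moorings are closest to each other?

Pairwise distances:
R1–R2: √((-1.547·111.32)² + (-0.465·74.97)²) = √(29656.98672 + 1215.29281) = 175.705 km
R1–R3: √((-1.228·111.32)² + (-1.610·74.97)²) = √(18687.15246 + 14568.90038) = 182.362 km
R1–R4: √((-1.629·111.32)² + (-1.656·74.97)²) = √(32884.29715 + 15413.30196) = 219.767 km
R1–R5: √((-0.701·111.32)² + (-1.287·74.97)²) = √(6089.51117 + 9309.62346) = 124.093 km
R2–R3: √((0.319·111.32)² + (-1.145·74.97)²) = √(1261.03680 + 7368.61719) = 92.896 km
R2–R4: √((-0.082·111.32)² + (-1.191·74.97)²) = √(83.32477 + 7972.57374) = 89.755 km
R2–R5: √((0.846·111.32)² + (-0.822·74.97)²) = √(8869.25459 + 3797.68253) = 112.547 km
R3–R4: √((-0.401·111.32)² + (-0.046·74.97)²) = √(1992.66889 + 11.89298) = 44.772 km
R3–R5: √((0.527·111.32)² + (0.323·74.97)²) = √(3441.65732 + 586.38124) = 63.467 km
R4–R5: √((0.928·111.32)² + (0.369·74.97)²) = √(10671.91476 + 765.29302) = 106.945 km
Closest pair: R3–R4 at 44.772 km.

R3 and R4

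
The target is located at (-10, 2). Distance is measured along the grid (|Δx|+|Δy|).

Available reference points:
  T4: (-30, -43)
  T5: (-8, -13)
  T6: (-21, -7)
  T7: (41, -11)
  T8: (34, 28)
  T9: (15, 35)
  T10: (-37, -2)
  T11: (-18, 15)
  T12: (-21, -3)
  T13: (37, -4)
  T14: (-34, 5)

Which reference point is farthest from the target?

Distances from (-10, 2):
T4: |-20| + |-45| = 20 + 45 = 65
T5: |2| + |-15| = 2 + 15 = 17
T6: |-11| + |-9| = 11 + 9 = 20
T7: |51| + |-13| = 51 + 13 = 64
T8: |44| + |26| = 44 + 26 = 70
T9: |25| + |33| = 25 + 33 = 58
T10: |-27| + |-4| = 27 + 4 = 31
T11: |-8| + |13| = 8 + 13 = 21
T12: |-11| + |-5| = 11 + 5 = 16
T13: |47| + |-6| = 47 + 6 = 53
T14: |-24| + |3| = 24 + 3 = 27
Maximum: T8 at 70.

T8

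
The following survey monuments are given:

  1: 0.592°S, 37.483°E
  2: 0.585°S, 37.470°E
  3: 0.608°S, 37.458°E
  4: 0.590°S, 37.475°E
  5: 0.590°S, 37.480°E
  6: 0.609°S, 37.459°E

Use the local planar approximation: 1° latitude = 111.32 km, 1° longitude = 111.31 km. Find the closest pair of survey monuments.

3 and 6

Pairwise distances:
3–6: √((-0.001·111.32)² + (0.001·111.31)²) = √(0.01239 + 0.01239) = 0.157 km
1–5: √((0.002·111.32)² + (-0.003·111.31)²) = √(0.04957 + 0.11151) = 0.401 km
4–5: √((0.000·111.32)² + (0.005·111.31)²) = √(0.00000 + 0.30975) = 0.557 km
2–4: √((-0.005·111.32)² + (0.005·111.31)²) = √(0.30980 + 0.30975) = 0.787 km
1–4: √((0.002·111.32)² + (-0.008·111.31)²) = √(0.04957 + 0.79295) = 0.918 km
2–5: √((-0.005·111.32)² + (0.010·111.31)²) = √(0.30980 + 1.23899) = 1.245 km
1–2: √((0.007·111.32)² + (-0.013·111.31)²) = √(0.60721 + 2.09390) = 1.644 km
3–4: √((0.018·111.32)² + (0.017·111.31)²) = √(4.01505 + 3.58069) = 2.756 km
4–6: √((-0.019·111.32)² + (-0.016·111.31)²) = √(4.47356 + 3.17182) = 2.765 km
2–3: √((-0.023·111.32)² + (-0.012·111.31)²) = √(6.55544 + 1.78415) = 2.888 km
2–6: √((-0.024·111.32)² + (-0.011·111.31)²) = √(7.13787 + 1.49918) = 2.939 km
5–6: √((-0.019·111.32)² + (-0.021·111.31)²) = √(4.47356 + 5.46395) = 3.152 km
3–5: √((0.018·111.32)² + (0.022·111.31)²) = √(4.01505 + 5.99672) = 3.164 km
1–6: √((-0.017·111.32)² + (-0.024·111.31)²) = √(3.58133 + 7.13659) = 3.274 km
1–3: √((-0.016·111.32)² + (-0.025·111.31)²) = √(3.17239 + 7.74370) = 3.304 km
Closest pair: 3–6 at 0.157 km.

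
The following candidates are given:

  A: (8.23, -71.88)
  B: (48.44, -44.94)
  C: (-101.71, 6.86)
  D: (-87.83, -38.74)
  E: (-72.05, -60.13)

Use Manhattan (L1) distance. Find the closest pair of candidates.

D and E

Pairwise distances:
D–E: 37.17
C–D: 59.48
A–B: 67.15
A–E: 92.03
C–E: 96.65
A–D: 129.20
B–E: 135.68
B–D: 142.47
A–C: 188.68
B–C: 201.95
Closest pair: D–E at 37.17.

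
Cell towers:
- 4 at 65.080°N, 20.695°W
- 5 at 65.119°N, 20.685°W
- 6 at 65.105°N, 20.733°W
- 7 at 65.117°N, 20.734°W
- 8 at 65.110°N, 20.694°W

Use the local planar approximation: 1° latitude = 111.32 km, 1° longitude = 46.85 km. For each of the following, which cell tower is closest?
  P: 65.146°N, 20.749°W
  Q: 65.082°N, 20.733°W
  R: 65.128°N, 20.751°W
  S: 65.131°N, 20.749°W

P at 65.146°N, 20.749°W:
  4: √((-0.066·111.32)² + (0.054·46.85)²) = √(53.98017 + 6.40039) = 7.770 km
  5: √((-0.027·111.32)² + (0.064·46.85)²) = √(9.03387 + 8.99040) = 4.246 km
  6: √((-0.041·111.32)² + (0.016·46.85)²) = √(20.83119 + 0.56190) = 4.625 km
  7: √((-0.029·111.32)² + (0.015·46.85)²) = √(10.42179 + 0.49386) = 3.304 km
  8: √((-0.036·111.32)² + (0.055·46.85)²) = √(16.06022 + 6.63964) = 4.764 km
  → nearest: 7 (3.304 km)
Q at 65.082°N, 20.733°W:
  4: √((-0.002·111.32)² + (0.038·46.85)²) = √(0.04957 + 3.16947) = 1.794 km
  5: √((0.037·111.32)² + (0.048·46.85)²) = √(16.96484 + 5.05710) = 4.693 km
  6: √((0.023·111.32)² + (0.000·46.85)²) = √(6.55544 + 0.00000) = 2.560 km
  7: √((0.035·111.32)² + (-0.001·46.85)²) = √(15.18037 + 0.00219) = 3.896 km
  8: √((0.028·111.32)² + (0.039·46.85)²) = √(9.71544 + 3.33848) = 3.613 km
  → nearest: 4 (1.794 km)
R at 65.128°N, 20.751°W:
  4: √((-0.048·111.32)² + (0.056·46.85)²) = √(28.55150 + 6.88328) = 5.953 km
  5: √((-0.009·111.32)² + (0.066·46.85)²) = √(1.00376 + 9.56108) = 3.250 km
  6: √((-0.023·111.32)² + (0.018·46.85)²) = √(6.55544 + 0.71115) = 2.696 km
  7: √((-0.011·111.32)² + (0.017·46.85)²) = √(1.49945 + 0.63433) = 1.461 km
  8: √((-0.018·111.32)² + (0.057·46.85)²) = √(4.01505 + 7.13130) = 3.339 km
  → nearest: 7 (1.461 km)
S at 65.131°N, 20.749°W:
  4: √((-0.051·111.32)² + (0.054·46.85)²) = √(32.23196 + 6.40039) = 6.215 km
  5: √((-0.012·111.32)² + (0.064·46.85)²) = √(1.78447 + 8.99040) = 3.283 km
  6: √((-0.026·111.32)² + (0.016·46.85)²) = √(8.37709 + 0.56190) = 2.990 km
  7: √((-0.014·111.32)² + (0.015·46.85)²) = √(2.42886 + 0.49386) = 1.710 km
  8: √((-0.021·111.32)² + (0.055·46.85)²) = √(5.46493 + 6.63964) = 3.479 km
  → nearest: 7 (1.710 km)

P→7; Q→4; R→7; S→7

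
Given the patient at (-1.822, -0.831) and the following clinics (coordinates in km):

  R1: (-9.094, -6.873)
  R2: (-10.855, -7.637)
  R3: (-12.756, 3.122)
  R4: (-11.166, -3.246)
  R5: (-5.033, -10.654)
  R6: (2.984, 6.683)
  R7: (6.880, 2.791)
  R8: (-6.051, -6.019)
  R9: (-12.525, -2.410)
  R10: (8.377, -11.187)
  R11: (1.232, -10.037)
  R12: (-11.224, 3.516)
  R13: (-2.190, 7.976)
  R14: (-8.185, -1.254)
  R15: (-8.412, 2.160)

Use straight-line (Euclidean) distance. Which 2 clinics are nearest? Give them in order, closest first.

Distances from (-1.822, -0.831):
R1: 9.455 km
R2: 11.310 km
R3: 11.627 km
R4: 9.651 km
R5: 10.334 km
R6: 8.920 km
R7: 9.426 km
R8: 6.693 km
R9: 10.819 km
R10: 14.535 km
R11: 9.699 km
R12: 10.358 km
R13: 8.815 km
R14: 6.377 km
R15: 7.237 km
Sorted: R14 (6.377 km) < R8 (6.693 km) < R15 (7.237 km) < R13 (8.815 km) < …

R14, R8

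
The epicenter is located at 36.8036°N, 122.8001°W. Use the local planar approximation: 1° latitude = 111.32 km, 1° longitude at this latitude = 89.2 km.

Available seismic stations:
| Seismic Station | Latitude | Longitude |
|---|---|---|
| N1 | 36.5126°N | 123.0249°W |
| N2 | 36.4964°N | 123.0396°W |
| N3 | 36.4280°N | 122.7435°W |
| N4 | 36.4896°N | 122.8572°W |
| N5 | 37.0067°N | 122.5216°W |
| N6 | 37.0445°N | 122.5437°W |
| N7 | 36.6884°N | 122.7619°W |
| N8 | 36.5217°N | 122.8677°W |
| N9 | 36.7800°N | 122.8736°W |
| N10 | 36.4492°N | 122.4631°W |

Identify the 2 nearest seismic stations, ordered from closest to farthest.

Distances from 36.8036°N, 122.8001°W:
N1: 38.0981 km
N2: 40.3220 km
N3: 42.1155 km
N4: 35.3236 km
N5: 33.5903 km
N6: 35.2453 km
N7: 13.2690 km
N8: 31.9552 km
N9: 7.0630 km
N10: 49.5991 km
Sorted: N9 (7.0630 km) < N7 (13.2690 km) < N8 (31.9552 km) < N5 (33.5903 km) < …

N9, N7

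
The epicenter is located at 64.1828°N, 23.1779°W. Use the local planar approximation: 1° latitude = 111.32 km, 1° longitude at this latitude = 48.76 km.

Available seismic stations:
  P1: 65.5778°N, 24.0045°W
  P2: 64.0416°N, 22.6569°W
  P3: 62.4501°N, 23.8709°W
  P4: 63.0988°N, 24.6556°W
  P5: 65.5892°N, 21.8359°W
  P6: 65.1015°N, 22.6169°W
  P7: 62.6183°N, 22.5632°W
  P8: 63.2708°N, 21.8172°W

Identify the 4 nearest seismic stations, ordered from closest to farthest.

Distances from 64.1828°N, 23.1779°W:
P1: √((1.3950·111.32)² + (-0.8266·48.76)²) = √(24115.418914 + 1624.494315) = 160.4366 km
P2: √((-0.1412·111.32)² + (0.5210·48.76)²) = √(247.067596 + 645.361184) = 29.8735 km
P3: √((-1.7327·111.32)² + (-0.6930·48.76)²) = √(37204.300722 + 1141.810055) = 195.8216 km
P4: √((-1.0840·111.32)² + (-1.4777·48.76)²) = √(14561.461280 + 5191.584660) = 140.5455 km
P5: √((1.4064·111.32)² + (1.3420·48.76)²) = √(24511.173878 + 4281.859626) = 169.6851 km
P6: √((0.9187·111.32)² + (0.5610·48.76)²) = √(10459.088265 + 748.261011) = 105.8648 km
P7: √((-1.5645·111.32)² + (0.6147·48.76)²) = √(30331.754365 + 898.367061) = 176.7205 km
P8: √((-0.9120·111.32)² + (1.3607·48.76)²) = √(10307.090088 + 4402.021542) = 121.2811 km
Sorted: P2 (29.8735 km) < P6 (105.8648 km) < P8 (121.2811 km) < P4 (140.5455 km) < P1 (160.4366 km) < P5 (169.6851 km) < …

P2, P6, P8, P4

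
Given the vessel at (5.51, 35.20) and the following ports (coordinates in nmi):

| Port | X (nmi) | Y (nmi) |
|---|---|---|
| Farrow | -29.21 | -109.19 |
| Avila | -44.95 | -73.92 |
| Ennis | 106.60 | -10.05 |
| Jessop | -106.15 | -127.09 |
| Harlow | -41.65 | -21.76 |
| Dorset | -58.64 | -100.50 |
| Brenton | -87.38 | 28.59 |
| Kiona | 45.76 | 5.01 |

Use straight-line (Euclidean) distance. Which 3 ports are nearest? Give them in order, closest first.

Kiona, Harlow, Brenton

Distances from (5.51, 35.20):
Farrow: 148.51 nmi
Avila: 120.22 nmi
Ennis: 110.76 nmi
Jessop: 196.99 nmi
Harlow: 73.95 nmi
Dorset: 150.10 nmi
Brenton: 93.12 nmi
Kiona: 50.31 nmi
Sorted: Kiona (50.31 nmi) < Harlow (73.95 nmi) < Brenton (93.12 nmi) < Ennis (110.76 nmi) < Avila (120.22 nmi) < …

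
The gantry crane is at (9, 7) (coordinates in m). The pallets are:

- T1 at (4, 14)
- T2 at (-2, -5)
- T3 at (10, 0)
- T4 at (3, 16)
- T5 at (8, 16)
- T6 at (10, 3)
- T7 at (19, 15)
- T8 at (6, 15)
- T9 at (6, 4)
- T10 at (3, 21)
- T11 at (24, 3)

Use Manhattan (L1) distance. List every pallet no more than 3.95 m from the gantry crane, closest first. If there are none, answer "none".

Distances from (9, 7):
T1: 12 m
T2: 23 m
T3: 8 m
T4: 15 m
T5: 10 m
T6: 5 m
T7: 18 m
T8: 11 m
T9: 6 m
T10: 20 m
T11: 19 m
Threshold 3.95 m: none within range.

none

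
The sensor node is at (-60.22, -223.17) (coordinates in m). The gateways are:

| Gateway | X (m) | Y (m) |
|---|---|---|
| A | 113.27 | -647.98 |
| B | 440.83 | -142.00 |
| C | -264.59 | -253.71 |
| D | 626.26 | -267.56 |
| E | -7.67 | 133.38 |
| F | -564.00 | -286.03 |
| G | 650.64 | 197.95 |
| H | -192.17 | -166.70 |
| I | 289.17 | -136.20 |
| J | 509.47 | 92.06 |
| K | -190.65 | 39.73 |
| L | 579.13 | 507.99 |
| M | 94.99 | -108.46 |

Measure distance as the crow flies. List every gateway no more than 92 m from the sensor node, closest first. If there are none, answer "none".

Distances from (-60.22, -223.17):
A: √((173.49)² + (-424.81)²) = √(30098.7801 + 180463.5361) = 458.87 m
B: √((501.05)² + (81.17)²) = √(251051.1025 + 6588.5689) = 507.58 m
C: √((-204.37)² + (-30.54)²) = √(41767.0969 + 932.6916) = 206.64 m
D: √((686.48)² + (-44.39)²) = √(471254.7904 + 1970.4721) = 687.91 m
E: √((52.55)² + (356.55)²) = √(2761.5025 + 127127.9025) = 360.40 m
F: √((-503.78)² + (-62.86)²) = √(253794.2884 + 3951.3796) = 507.69 m
G: √((710.86)² + (421.12)²) = √(505321.9396 + 177342.0544) = 826.23 m
H: √((-131.95)² + (56.47)²) = √(17410.8025 + 3188.8609) = 143.53 m
I: √((349.39)² + (86.97)²) = √(122073.3721 + 7563.7809) = 360.05 m
J: √((569.69)² + (315.23)²) = √(324546.6961 + 99369.9529) = 651.09 m
K: √((-130.43)² + (262.90)²) = √(17011.9849 + 69116.4100) = 293.48 m
L: √((639.35)² + (731.16)²) = √(408768.4225 + 534594.9456) = 971.27 m
M: √((155.21)² + (114.71)²) = √(24090.1441 + 13158.3841) = 193.00 m
Threshold 92 m: none within range.

none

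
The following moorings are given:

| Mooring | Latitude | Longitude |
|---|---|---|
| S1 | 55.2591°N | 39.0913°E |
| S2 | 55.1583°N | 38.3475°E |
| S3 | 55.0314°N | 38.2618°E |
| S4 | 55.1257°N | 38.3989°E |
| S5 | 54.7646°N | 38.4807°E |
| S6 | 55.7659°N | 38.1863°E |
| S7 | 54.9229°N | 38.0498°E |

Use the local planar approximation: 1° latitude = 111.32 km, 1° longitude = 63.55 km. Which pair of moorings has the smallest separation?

S2 and S4

Pairwise distances:
S2–S4: 4.8826 km
S3–S4: 13.6421 km
S2–S3: 15.1400 km
S3–S7: 18.0940 km
S4–S7: 31.6520 km
S2–S7: 32.3204 km
S5–S7: 32.5638 km
S3–S5: 32.7966 km
S4–S5: 40.5324 km
S2–S5: 44.6367 km
S1–S4: 46.4403 km
S1–S2: 48.5821 km
S1–S3: 58.4922 km
S1–S5: 67.3497 km
S2–S6: 68.4094 km
S4–S6: 72.5364 km
S1–S7: 76.0359 km
S1–S6: 80.5642 km
S3–S6: 81.9052 km
S6–S7: 94.2428 km
S5–S6: 113.0240 km
Closest pair: S2–S4 at 4.8826 km.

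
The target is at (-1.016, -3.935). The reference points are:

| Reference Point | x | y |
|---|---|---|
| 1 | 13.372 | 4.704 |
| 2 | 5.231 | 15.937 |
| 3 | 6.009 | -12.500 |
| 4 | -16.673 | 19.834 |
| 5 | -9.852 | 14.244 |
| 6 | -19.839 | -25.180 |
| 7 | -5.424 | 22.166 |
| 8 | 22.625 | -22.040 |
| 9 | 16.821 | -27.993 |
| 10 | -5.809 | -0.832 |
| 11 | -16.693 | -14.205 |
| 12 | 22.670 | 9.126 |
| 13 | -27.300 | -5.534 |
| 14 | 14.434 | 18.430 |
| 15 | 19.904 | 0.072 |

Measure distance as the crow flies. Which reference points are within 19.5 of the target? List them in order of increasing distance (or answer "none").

10, 3, 1, 11

Distances from (-1.016, -3.935):
1: 16.782
2: 20.831
3: 11.077
4: 28.462
5: 20.213
6: 28.384
7: 26.471
8: 29.777
9: 29.949
10: 5.710
11: 18.741
12: 27.048
13: 26.333
14: 27.183
15: 21.300
Threshold 19.5: 10 (5.710), 3 (11.077), 1 (16.782), 11 (18.741) are within range.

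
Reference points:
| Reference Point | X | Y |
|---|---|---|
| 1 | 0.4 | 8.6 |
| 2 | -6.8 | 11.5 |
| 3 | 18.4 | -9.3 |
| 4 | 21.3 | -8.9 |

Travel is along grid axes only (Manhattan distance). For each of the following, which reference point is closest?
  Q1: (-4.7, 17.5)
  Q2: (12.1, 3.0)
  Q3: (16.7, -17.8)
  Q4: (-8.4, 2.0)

Q1→2; Q2→1; Q3→3; Q4→2

Q1 at (-4.7, 17.5):
  1: |5.1| + |-8.9| = 5.1 + 8.9 = 14.0
  2: |-2.1| + |-6.0| = 2.1 + 6.0 = 8.1
  3: |23.1| + |-26.8| = 23.1 + 26.8 = 49.9
  4: |26.0| + |-26.4| = 26.0 + 26.4 = 52.4
  → nearest: 2 (8.1)
Q2 at (12.1, 3.0):
  1: |-11.7| + |5.6| = 11.7 + 5.6 = 17.3
  2: |-18.9| + |8.5| = 18.9 + 8.5 = 27.4
  3: |6.3| + |-12.3| = 6.3 + 12.3 = 18.6
  4: |9.2| + |-11.9| = 9.2 + 11.9 = 21.1
  → nearest: 1 (17.3)
Q3 at (16.7, -17.8):
  1: |-16.3| + |26.4| = 16.3 + 26.4 = 42.7
  2: |-23.5| + |29.3| = 23.5 + 29.3 = 52.8
  3: |1.7| + |8.5| = 1.7 + 8.5 = 10.2
  4: |4.6| + |8.9| = 4.6 + 8.9 = 13.5
  → nearest: 3 (10.2)
Q4 at (-8.4, 2.0):
  1: |8.8| + |6.6| = 8.8 + 6.6 = 15.4
  2: |1.6| + |9.5| = 1.6 + 9.5 = 11.1
  3: |26.8| + |-11.3| = 26.8 + 11.3 = 38.1
  4: |29.7| + |-10.9| = 29.7 + 10.9 = 40.6
  → nearest: 2 (11.1)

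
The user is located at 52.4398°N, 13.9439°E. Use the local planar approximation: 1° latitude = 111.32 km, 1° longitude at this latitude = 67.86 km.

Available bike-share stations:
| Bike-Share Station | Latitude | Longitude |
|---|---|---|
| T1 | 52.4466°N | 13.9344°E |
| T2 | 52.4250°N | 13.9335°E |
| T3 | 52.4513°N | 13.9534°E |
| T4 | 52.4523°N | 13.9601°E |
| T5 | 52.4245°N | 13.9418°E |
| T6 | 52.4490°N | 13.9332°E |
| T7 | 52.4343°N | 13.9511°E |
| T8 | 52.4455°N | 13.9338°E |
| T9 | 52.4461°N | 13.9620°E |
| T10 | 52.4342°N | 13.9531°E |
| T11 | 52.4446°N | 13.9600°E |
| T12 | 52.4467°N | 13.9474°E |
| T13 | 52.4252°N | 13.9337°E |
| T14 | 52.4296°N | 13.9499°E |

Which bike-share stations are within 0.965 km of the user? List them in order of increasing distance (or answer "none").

T7, T12, T10, T8

Distances from 52.4398°N, 13.9439°E:
T1: √((0.0068·111.32)² + (-0.0095·67.86)²) = √(0.573013 + 0.415599) = 0.9943 km
T2: √((-0.0148·111.32)² + (-0.0104·67.86)²) = √(2.714375 + 0.498075) = 1.7923 km
T3: √((0.0115·111.32)² + (0.0095·67.86)²) = √(1.638861 + 0.415599) = 1.4333 km
T4: √((0.0125·111.32)² + (0.0162·67.86)²) = √(1.936272 + 1.208531) = 1.7734 km
T5: √((-0.0153·111.32)² + (-0.0021·67.86)²) = √(2.900877 + 0.020308) = 1.7091 km
T6: √((0.0092·111.32)² + (-0.0107·67.86)²) = √(1.048871 + 0.527224) = 1.2554 km
T7: √((-0.0055·111.32)² + (0.0072·67.86)²) = √(0.374862 + 0.238722) = 0.7833 km
T8: √((0.0057·111.32)² + (-0.0101·67.86)²) = √(0.402621 + 0.469754) = 0.9340 km
T9: √((0.0063·111.32)² + (0.0181·67.86)²) = √(0.491844 + 1.508637) = 1.4144 km
T10: √((-0.0056·111.32)² + (0.0092·67.86)²) = √(0.388618 + 0.389765) = 0.8823 km
T11: √((0.0048·111.32)² + (0.0161·67.86)²) = √(0.285515 + 1.193657) = 1.2162 km
T12: √((0.0069·111.32)² + (0.0035·67.86)²) = √(0.589990 + 0.056411) = 0.8040 km
T13: √((-0.0146·111.32)² + (-0.0102·67.86)²) = √(2.641509 + 0.479102) = 1.7665 km
T14: √((-0.0102·111.32)² + (0.0060·67.86)²) = √(1.289278 + 0.165779) = 1.2063 km
Threshold 0.965 km: T7 (0.7833 km), T12 (0.8040 km), T10 (0.8823 km), T8 (0.9340 km) are within range.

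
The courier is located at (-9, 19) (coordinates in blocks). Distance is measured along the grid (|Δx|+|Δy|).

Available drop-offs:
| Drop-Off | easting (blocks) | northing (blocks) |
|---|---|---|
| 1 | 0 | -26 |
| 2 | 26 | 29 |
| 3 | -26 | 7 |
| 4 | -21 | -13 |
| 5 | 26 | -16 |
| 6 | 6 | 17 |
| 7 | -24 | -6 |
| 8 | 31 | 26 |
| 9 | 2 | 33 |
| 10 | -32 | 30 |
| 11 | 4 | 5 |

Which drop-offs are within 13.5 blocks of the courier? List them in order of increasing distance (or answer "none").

Distances from (-9, 19):
1: |9| + |-45| = 9 + 45 = 54 blocks
2: |35| + |10| = 35 + 10 = 45 blocks
3: |-17| + |-12| = 17 + 12 = 29 blocks
4: |-12| + |-32| = 12 + 32 = 44 blocks
5: |35| + |-35| = 35 + 35 = 70 blocks
6: |15| + |-2| = 15 + 2 = 17 blocks
7: |-15| + |-25| = 15 + 25 = 40 blocks
8: |40| + |7| = 40 + 7 = 47 blocks
9: |11| + |14| = 11 + 14 = 25 blocks
10: |-23| + |11| = 23 + 11 = 34 blocks
11: |13| + |-14| = 13 + 14 = 27 blocks
Threshold 13.5 blocks: none within range.

none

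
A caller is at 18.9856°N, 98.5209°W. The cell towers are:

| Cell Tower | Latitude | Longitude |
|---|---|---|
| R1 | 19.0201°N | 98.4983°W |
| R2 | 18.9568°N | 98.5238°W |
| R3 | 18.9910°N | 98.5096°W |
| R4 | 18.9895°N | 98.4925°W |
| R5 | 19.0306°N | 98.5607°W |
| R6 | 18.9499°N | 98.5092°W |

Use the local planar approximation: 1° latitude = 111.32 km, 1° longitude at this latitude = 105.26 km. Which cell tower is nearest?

R3

Distances from 18.9856°N, 98.5209°W:
R1: 4.5176 km
R2: 3.2205 km
R3: 1.3327 km
R4: 3.0207 km
R5: 6.5303 km
R6: 4.1606 km
Minimum: R3 at 1.3327 km.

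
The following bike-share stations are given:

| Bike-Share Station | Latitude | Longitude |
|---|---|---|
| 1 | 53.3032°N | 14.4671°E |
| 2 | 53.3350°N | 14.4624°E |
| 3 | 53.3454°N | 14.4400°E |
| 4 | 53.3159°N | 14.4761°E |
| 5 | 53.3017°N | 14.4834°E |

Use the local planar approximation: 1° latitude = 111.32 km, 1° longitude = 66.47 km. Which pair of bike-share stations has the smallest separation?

Pairwise distances:
1–5: 1.0963 km
1–4: 1.5351 km
4–5: 1.6535 km
2–3: 1.8861 km
2–4: 2.3130 km
1–2: 3.5537 km
2–5: 3.9611 km
3–4: 4.0672 km
1–3: 5.0312 km
3–5: 5.6557 km
Closest pair: 1–5 at 1.0963 km.

1 and 5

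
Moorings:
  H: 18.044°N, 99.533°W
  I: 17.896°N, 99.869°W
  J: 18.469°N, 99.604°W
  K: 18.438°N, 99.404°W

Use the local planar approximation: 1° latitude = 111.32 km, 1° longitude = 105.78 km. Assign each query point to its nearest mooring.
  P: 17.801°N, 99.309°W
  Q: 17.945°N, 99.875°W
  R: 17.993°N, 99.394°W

P at 17.801°N, 99.309°W:
  H: 35.961 km
  I: 60.173 km
  J: 80.644 km
  K: 71.619 km
  → nearest: H (35.961 km)
Q at 17.945°N, 99.875°W:
  H: 37.818 km
  I: 5.491 km
  J: 64.995 km
  K: 74.123 km
  → nearest: I (5.491 km)
R at 17.993°N, 99.394°W:
  H: 15.761 km
  I: 51.393 km
  J: 57.456 km
  K: 49.549 km
  → nearest: H (15.761 km)

P→H; Q→I; R→H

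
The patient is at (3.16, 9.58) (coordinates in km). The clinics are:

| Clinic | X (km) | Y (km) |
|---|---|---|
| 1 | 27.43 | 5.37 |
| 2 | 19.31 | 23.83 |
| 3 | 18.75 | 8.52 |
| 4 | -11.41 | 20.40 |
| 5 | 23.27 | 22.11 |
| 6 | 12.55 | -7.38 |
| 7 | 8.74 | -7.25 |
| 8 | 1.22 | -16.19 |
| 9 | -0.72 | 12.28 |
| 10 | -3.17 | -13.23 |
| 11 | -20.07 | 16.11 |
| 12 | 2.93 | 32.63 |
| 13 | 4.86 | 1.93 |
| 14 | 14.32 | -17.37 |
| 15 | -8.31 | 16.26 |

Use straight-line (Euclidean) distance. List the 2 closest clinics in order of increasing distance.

Distances from (3.16, 9.58):
1: √((24.27)² + (-4.21)²) = √(589.0329 + 17.7241) = 24.63 km
2: √((16.15)² + (14.25)²) = √(260.8225 + 203.0625) = 21.54 km
3: √((15.59)² + (-1.06)²) = √(243.0481 + 1.1236) = 15.63 km
4: √((-14.57)² + (10.82)²) = √(212.2849 + 117.0724) = 18.15 km
5: √((20.11)² + (12.53)²) = √(404.4121 + 157.0009) = 23.69 km
6: √((9.39)² + (-16.96)²) = √(88.1721 + 287.6416) = 19.39 km
7: √((5.58)² + (-16.83)²) = √(31.1364 + 283.2489) = 17.73 km
8: √((-1.94)² + (-25.77)²) = √(3.7636 + 664.0929) = 25.84 km
9: √((-3.88)² + (2.70)²) = √(15.0544 + 7.2900) = 4.73 km
10: √((-6.33)² + (-22.81)²) = √(40.0689 + 520.2961) = 23.67 km
11: √((-23.23)² + (6.53)²) = √(539.6329 + 42.6409) = 24.13 km
12: √((-0.23)² + (23.05)²) = √(0.0529 + 531.3025) = 23.05 km
13: √((1.70)² + (-7.65)²) = √(2.8900 + 58.5225) = 7.84 km
14: √((11.16)² + (-26.95)²) = √(124.5456 + 726.3025) = 29.17 km
15: √((-11.47)² + (6.68)²) = √(131.5609 + 44.6224) = 13.27 km
Sorted: 9 (4.73 km) < 13 (7.84 km) < 15 (13.27 km) < 3 (15.63 km) < …

9, 13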